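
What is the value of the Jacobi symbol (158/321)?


Compute (158/321) via quadratic reciprocity:
  pull out 2: (2/321) = +1  (since 321 mod 8 = 1)
  reciprocity: (79/321) -> +(321/79)
  reduce: (5/79)
  reciprocity: (5/79) -> +(79/5)
  reduce: (4/5)
  pull out 2: (2/5) = -1  (since 5 mod 8 = 5)
  pull out 2: (2/5) = -1  (since 5 mod 8 = 5)
  (1/5) = 1
Product of signs = 1

1


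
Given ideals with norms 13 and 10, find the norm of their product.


N(IJ) = N(I) * N(J)
= 13 * 10
= 130

130


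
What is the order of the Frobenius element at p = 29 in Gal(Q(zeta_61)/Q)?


The Frobenius at p in Gal(Q(zeta_n)/Q) = (Z/nZ)* is the class of p, so its order is ord_61(29), the smallest k >= 1 with 29^k = 1 mod 61.
n = 61 = 61, phi(61) = 60; the order divides phi(n).
Divisors of 60: 1, 2, 3, 4, 5, 6, 10, 12, 15, 20, 30, 60
Repeated squaring mod 61: 29^1 = 29, 29^2 = 48, 29^4 = 47, 29^8 = 13, 29^16 = 47, 29^32 = 13
Test divisors in increasing order:
  k=1: 29^1 = 29 mod 61
  k=2: 29^2 = 48 mod 61
  k=3: 29^3 = 48 * 29 = 50 mod 61
  k=4: 29^4 = 47 mod 61
  k=5: 29^5 = 47 * 29 = 21 mod 61
  k=6: 29^6 = 47 * 48 = 60 mod 61
  k=10: 29^10 = 13 * 48 = 14 mod 61
  k=12: 29^12 = 13 * 47 = 1 mod 61  <- first divisor giving 1
Order = 12

12


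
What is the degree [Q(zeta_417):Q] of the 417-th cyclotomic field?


The degree equals Euler's totient phi(417).
417 = 3 * 139
phi(417) = 276

276


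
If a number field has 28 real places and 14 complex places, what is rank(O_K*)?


By Dirichlet's unit theorem:
rank = r1 + r2 - 1
= 28 + 14 - 1
= 41

41


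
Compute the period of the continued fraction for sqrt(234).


Run the CF algorithm for sqrt(234).
a_0 = floor(sqrt(234)) = 15; set m_0=0, q_0=1.
Recurrence: m' = q*a - m,  q' = (d - m'^2)/q,  a' = floor((a_0 + m')/q').
  step 1: m=15, q=9, a=3
  step 2: m=12, q=10, a=2
  step 3: m=8, q=17, a=1
  step 4: m=9, q=9, a=2
  step 5: m=9, q=17, a=1
  step 6: m=8, q=10, a=2
  step 7: m=12, q=9, a=3
  step 8: m=15, q=1, a=30
a_8 = 2*a_0 = 30, so the period closes here.
sqrt(234) = [15; 3, 2, 1, 2, 1, 2, 3, 30]
Period length = 8

8


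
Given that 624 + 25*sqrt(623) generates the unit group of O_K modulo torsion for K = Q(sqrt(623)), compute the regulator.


epsilon = 624 + 25*sqrt(623)
= 1247.9992
R = ln(1247.9992)
= 7.1293

7.1293


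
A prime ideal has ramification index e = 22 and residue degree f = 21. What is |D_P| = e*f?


|D_P| = e * f
= 22 * 21
= 462

462


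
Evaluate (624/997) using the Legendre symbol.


p = 997 is prime, so compute (624/997) with the reciprocity algorithm (Jacobi-symbol steps: pull out 2s via (2/n), flip via reciprocity, reduce):
  pull out 2: (2/997) = -1  (since 997 mod 8 = 5)
  pull out 2: (2/997) = -1  (since 997 mod 8 = 5)
  pull out 2: (2/997) = -1  (since 997 mod 8 = 5)
  pull out 2: (2/997) = -1  (since 997 mod 8 = 5)
  reciprocity: (39/997) -> +(997/39)
  reduce: (22/39)
  pull out 2: (2/39) = +1  (since 39 mod 8 = 7)
  reciprocity: (11/39) -> -(39/11)
  reduce: (6/11)
  pull out 2: (2/11) = -1  (since 11 mod 8 = 3)
  reciprocity: (3/11) -> -(11/3)
  reduce: (2/3)
  pull out 2: (2/3) = -1  (since 3 mod 8 = 3)
  (1/3) = 1
Product of signs = 1
(624/997) = 1

1


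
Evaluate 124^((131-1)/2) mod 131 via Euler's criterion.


p = 131 is prime and the exponent is (p-1)/2 = 65, so by Euler's criterion 124^65 = (124/131) = +1 or -1 mod 131.
Compute by square-and-multiply:
  65 = 64 + 1 (binary 1000001)
  Repeated squaring mod 131: 124^1 = 124, 124^2 = 49, 124^4 = 43, 124^8 = 15, 124^16 = 94, 124^32 = 59, 124^64 = 75
  124^65 = 124^64 * 124^1 = 75 * 124 mod 131
    75 * 124 = 9300 = 130 mod 131
  124^65 = 130 mod 131
Result 130 = p - 1 = -1 mod 131: 124 is a quadratic non-residue mod 131. As a residue in [0, p-1] the value is 130.
124^65 mod 131 = 130

130


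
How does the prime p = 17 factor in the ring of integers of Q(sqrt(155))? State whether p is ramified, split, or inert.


K = Q(sqrt(155)). Since d mod 4 = 3, disc(K) = 620.
Check p | disc: 620 mod 17 = 8.
p does not divide disc. Compute Legendre symbol (d/p):
2^((17-1)/2) mod 17 = 1
(d/p) = 1, so p splits: (p) = P*P' with e=1, f=1, g=2.
Therefore p is split.

split


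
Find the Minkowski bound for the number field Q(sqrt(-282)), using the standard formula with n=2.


d = -282, d mod 4 = 2, so disc(K) = 4d = -1128; |disc(K)| = 1128
Imaginary quadratic field, so n = 2, s = r2 = 1, r1 = 0
M = (n!/n^n) * (4/pi)^s * sqrt(|disc(K)|) = (2!/2^2) * (4/pi)^1 * sqrt(1128)
= 0.5 * 1.273240 * 33.585711
= 21.3813

21.3813


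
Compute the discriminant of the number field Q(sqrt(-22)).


For K = Q(sqrt(d)) with d squarefree: disc(K) = d if d = 1 mod 4, and disc(K) = 4d if d = 2 or 3 mod 4.
Here d = -22, and d mod 4 = 2.
d = 2 mod 4, not 1 (O_K = Z[sqrt(d)]), so disc(K) = 4d = 4 * (-22) = -88

-88


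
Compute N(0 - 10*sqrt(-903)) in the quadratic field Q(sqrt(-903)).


N(a + b*sqrt(d)) = a^2 - d*b^2
= (0)^2 - (-903)*(-10)^2
= 0 + 90300
= 90300

90300


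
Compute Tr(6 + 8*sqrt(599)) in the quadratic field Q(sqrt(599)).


Tr(a + b*sqrt(d)) = (a + b*sqrt(d)) + (a - b*sqrt(d)) = 2a
= 2 * (6)
= 12

12


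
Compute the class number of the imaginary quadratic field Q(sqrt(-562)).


K = Q(sqrt(-562)). d mod 4 = 2, so D = disc(K) = 4d = -2248
h(K) equals the number of primitive reduced positive-definite forms (a, b, c) = a*x^2 + b*x*y + c*y^2 with b^2 - 4ac = D,
where reduced means |b| <= a <= c, with b >= 0 whenever |b| = a or a = c, and primitive means gcd(a, b, c) = 1.
Reduced forces 3a^2 <= |D| = 2248, so 1 <= a <= 27; b must have the parity of D, and c = (b^2 - D)/(4a) must be an integer >= a.
Enumerate a = 1..27, b in [-a, a]:
  a=1: (1, 0, 562)  [1]
  a=2: (2, 0, 281)  [1]
  a=3..12: none
  a=13: (13, -12, 46), (13, 12, 46)  [2]
  a=14..16: none
  a=17: (17, -8, 34), (17, 8, 34)  [2]
  a=18..22: none
  a=23: (23, -12, 26), (23, 12, 26)  [2]
  a=24..27: none
Total reduced forms: 1 + 1 + 2 + 2 + 2 = 8
h = 8

8


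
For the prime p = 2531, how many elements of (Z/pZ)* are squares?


For prime p, the number of non-zero quadratic residues is (p-1)/2.
= (2531-1)/2
= 1265

1265


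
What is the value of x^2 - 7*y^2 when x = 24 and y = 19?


x^2 - d*y^2
= 24^2 - 7*19^2
= 576 - 2527
= -1951

-1951


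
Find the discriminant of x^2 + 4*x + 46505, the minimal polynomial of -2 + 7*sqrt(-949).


The element -2 + 7*sqrt(-949) has minimal polynomial:
x^2 + 4*x + 46505
Discriminant = (4)^2 - 4*(46505)
= 16 - 186020
= -186004

-186004


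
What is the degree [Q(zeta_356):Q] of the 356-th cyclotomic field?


The degree equals Euler's totient phi(356).
356 = 2^2 * 89
phi(356) = 176

176


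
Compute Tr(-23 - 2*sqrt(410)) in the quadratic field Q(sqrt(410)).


Tr(a + b*sqrt(d)) = (a + b*sqrt(d)) + (a - b*sqrt(d)) = 2a
= 2 * (-23)
= -46

-46


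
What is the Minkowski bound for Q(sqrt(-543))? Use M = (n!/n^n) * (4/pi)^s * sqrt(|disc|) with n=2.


d = -543, d mod 4 = 1, so disc(K) = d = -543; |disc(K)| = 543
Imaginary quadratic field, so n = 2, s = r2 = 1, r1 = 0
M = (n!/n^n) * (4/pi)^s * sqrt(|disc(K)|) = (2!/2^2) * (4/pi)^1 * sqrt(543)
= 0.5 * 1.273240 * 23.302360
= 14.8347

14.8347


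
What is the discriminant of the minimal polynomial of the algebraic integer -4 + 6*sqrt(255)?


The element -4 + 6*sqrt(255) has minimal polynomial:
x^2 + 8*x - 9164
Discriminant = (8)^2 - 4*(-9164)
= 64 + 36656
= 36720

36720


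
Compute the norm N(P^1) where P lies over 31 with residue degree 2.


N(P^a) = p^(a*f)
= 31^(1*2)
= 31^2
= 961

961


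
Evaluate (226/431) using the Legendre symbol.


p = 431 is prime, so compute (226/431) with the reciprocity algorithm (Jacobi-symbol steps: pull out 2s via (2/n), flip via reciprocity, reduce):
  pull out 2: (2/431) = +1  (since 431 mod 8 = 7)
  reciprocity: (113/431) -> +(431/113)
  reduce: (92/113)
  pull out 2: (2/113) = +1  (since 113 mod 8 = 1)
  pull out 2: (2/113) = +1  (since 113 mod 8 = 1)
  reciprocity: (23/113) -> +(113/23)
  reduce: (21/23)
  reciprocity: (21/23) -> +(23/21)
  reduce: (2/21)
  pull out 2: (2/21) = -1  (since 21 mod 8 = 5)
  (1/21) = 1
Product of signs = -1
(226/431) = -1

-1


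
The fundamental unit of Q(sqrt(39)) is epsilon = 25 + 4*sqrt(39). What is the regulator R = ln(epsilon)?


epsilon = 25 + 4*sqrt(39)
= 49.9800
R = ln(49.9800)
= 3.9116

3.9116


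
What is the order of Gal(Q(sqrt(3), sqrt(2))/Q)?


The 2 square roots of distinct primes are multiplicatively independent over Q,
so [K:Q] = 2^2 and Gal(K/Q) is isomorphic to (Z/2Z)^2.
|Gal| = 2^2 = 4

4


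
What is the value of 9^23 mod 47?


p = 47 is prime and the exponent is (p-1)/2 = 23, so by Euler's criterion 9^23 = (9/47) = +1 or -1 mod 47.
Compute by square-and-multiply:
  23 = 16 + 4 + 2 + 1 (binary 10111)
  Repeated squaring mod 47: 9^1 = 9, 9^2 = 34, 9^4 = 28, 9^8 = 32, 9^16 = 37
  9^23 = 9^16 * 9^4 * 9^2 * 9^1 = 37 * 28 * 34 * 9 mod 47
    37 * 28 = 1036 = 2 mod 47
    2 * 34 = 68 = 21 mod 47
    21 * 9 = 189 = 1 mod 47
  9^23 = 1 mod 47
Result 1: 9 is a quadratic residue mod 47.
9^23 mod 47 = 1

1


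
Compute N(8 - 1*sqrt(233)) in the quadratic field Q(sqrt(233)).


N(a + b*sqrt(d)) = a^2 - d*b^2
= (8)^2 - (233)*(-1)^2
= 64 - 233
= -169

-169


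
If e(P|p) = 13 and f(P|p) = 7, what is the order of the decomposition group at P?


|D_P| = e * f
= 13 * 7
= 91

91


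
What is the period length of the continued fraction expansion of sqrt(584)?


Run the CF algorithm for sqrt(584).
a_0 = floor(sqrt(584)) = 24; set m_0=0, q_0=1.
Recurrence: m' = q*a - m,  q' = (d - m'^2)/q,  a' = floor((a_0 + m')/q').
  step 1: m=24, q=8, a=6
  step 2: m=24, q=1, a=48
a_2 = 2*a_0 = 48, so the period closes here.
sqrt(584) = [24; 6, 48]
Period length = 2

2


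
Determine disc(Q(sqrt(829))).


For K = Q(sqrt(d)) with d squarefree: disc(K) = d if d = 1 mod 4, and disc(K) = 4d if d = 2 or 3 mod 4.
Here d = 829, and d mod 4 = 1.
d = 1 mod 4 (O_K = Z[(1+sqrt(d))/2]), so disc(K) = d = 829

829


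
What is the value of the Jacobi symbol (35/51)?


Compute (35/51) via quadratic reciprocity:
  reciprocity: (35/51) -> -(51/35)
  reduce: (16/35)
  pull out 2: (2/35) = -1  (since 35 mod 8 = 3)
  pull out 2: (2/35) = -1  (since 35 mod 8 = 3)
  pull out 2: (2/35) = -1  (since 35 mod 8 = 3)
  pull out 2: (2/35) = -1  (since 35 mod 8 = 3)
  (1/35) = 1
Product of signs = -1

-1


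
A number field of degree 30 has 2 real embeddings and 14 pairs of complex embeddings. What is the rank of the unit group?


By Dirichlet's unit theorem:
rank = r1 + r2 - 1
= 2 + 14 - 1
= 15

15


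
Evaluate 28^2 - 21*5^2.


x^2 - d*y^2
= 28^2 - 21*5^2
= 784 - 525
= 259

259


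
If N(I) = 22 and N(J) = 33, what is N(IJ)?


N(IJ) = N(I) * N(J)
= 22 * 33
= 726

726


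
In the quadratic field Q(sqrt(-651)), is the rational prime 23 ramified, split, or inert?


K = Q(sqrt(-651)). Since d mod 4 = 1, disc(K) = -651.
Check p | disc: -651 mod 23 = 16.
p does not divide disc. Compute Legendre symbol (d/p):
16^((23-1)/2) mod 23 = 1
(d/p) = 1, so p splits: (p) = P*P' with e=1, f=1, g=2.
Therefore p is split.

split


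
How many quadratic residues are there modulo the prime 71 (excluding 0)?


For prime p, the number of non-zero quadratic residues is (p-1)/2.
= (71-1)/2
= 35

35


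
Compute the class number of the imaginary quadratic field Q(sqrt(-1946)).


K = Q(sqrt(-1946)). d mod 4 = 2, so D = disc(K) = 4d = -7784
h(K) equals the number of primitive reduced positive-definite forms (a, b, c) = a*x^2 + b*x*y + c*y^2 with b^2 - 4ac = D,
where reduced means |b| <= a <= c, with b >= 0 whenever |b| = a or a = c, and primitive means gcd(a, b, c) = 1.
Reduced forces 3a^2 <= |D| = 7784, so 1 <= a <= 50; b must have the parity of D, and c = (b^2 - D)/(4a) must be an integer >= a.
Enumerate a = 1..50, b in [-a, a]:
  a=1: (1, 0, 1946)  [1]
  a=2: (2, 0, 973)  [1]
  a=3: (3, -2, 649), (3, 2, 649)  [2]
  a=4: none
  a=5: (5, -4, 390), (5, 4, 390)  [2]
  a=6: (6, -4, 325), (6, 4, 325)  [2]
  a=7: (7, 0, 278)  [1]
  a=8: none
  a=9: (9, -8, 218), (9, 8, 218)  [2]
  a=10: (10, -4, 195), (10, 4, 195)  [2]
  a=11: (11, -2, 177), (11, 2, 177)  [2]
  a=12: none
  a=13: (13, -4, 150), (13, 4, 150)  [2]
  a=14: (14, 0, 139)  [1]
  a=15: (15, -14, 133), (15, -4, 130), (15, 4, 130), (15, 14, 133)  [4]
  a=16: none
  a=17: (17, -6, 115), (17, 6, 115)  [2]
  a=18: (18, -8, 109), (18, 8, 109)  [2]
  a=19: (19, -14, 105), (19, 14, 105)  [2]
  a=20: none
  a=21: (21, -14, 95), (21, 14, 95)  [2]
  a=22: (22, -20, 93), (22, 20, 93)  [2]
  a=23: (23, -6, 85), (23, 6, 85)  [2]
  a=24: none
  a=25: (25, -4, 78), (25, 4, 78)  [2]
  a=26: (26, -4, 75), (26, 4, 75)  [2]
  a=27: (27, -10, 73), (27, 10, 73)  [2]
  a=28..29: none
  a=30: (30, -16, 67), (30, -4, 65), (30, 4, 65), (30, 16, 67)  [4]
  a=31: (31, -20, 66), (31, 20, 66)  [2]
  a=32: none
  a=33: (33, -20, 62), (33, -2, 59), (33, 2, 59), (33, 20, 62)  [4]
  a=34: (34, -28, 63), (34, 28, 63)  [2]
  a=35: (35, -14, 57), (35, 14, 57)  [2]
  a=36..37: none
  a=38: (38, -24, 55), (38, 24, 55)  [2]
  a=39: (39, -22, 53), (39, -4, 50), (39, 4, 50), (39, 22, 53)  [4]
  a=40..41: none
  a=42: (42, -28, 51), (42, 28, 51)  [2]
  a=43..44: none
  a=45: (45, -44, 54), (45, -26, 47), (45, 26, 47), (45, 44, 54)  [4]
  a=46: (46, -40, 51), (46, 40, 51)  [2]
  a=47..50: none
Total reduced forms: 1 + 1 + 2 + 2 + 2 + 1 + 2 + 2 + 2 + 2 + 1 + 4 + 2 + 2 + 2 + 2 + 2 + 2 + 2 + 2 + 2 + 4 + 2 + 4 + 2 + 2 + 2 + 4 + 2 + 4 + 2 = 68
h = 68

68


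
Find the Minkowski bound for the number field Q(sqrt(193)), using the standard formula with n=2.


d = 193, d mod 4 = 1, so disc(K) = d = 193; |disc(K)| = 193
Real quadratic field, so n = 2, s = r2 = 0, r1 = 2
M = (n!/n^n) * (4/pi)^s * sqrt(|disc(K)|) = (2!/2^2) * (4/pi)^0 * sqrt(193)
= 0.5 * 1.000000 * 13.892444
= 6.9462

6.9462


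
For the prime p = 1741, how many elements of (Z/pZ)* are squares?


For prime p, the number of non-zero quadratic residues is (p-1)/2.
= (1741-1)/2
= 870

870


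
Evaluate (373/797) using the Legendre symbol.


p = 797 is prime, so compute (373/797) with the reciprocity algorithm (Jacobi-symbol steps: pull out 2s via (2/n), flip via reciprocity, reduce):
  reciprocity: (373/797) -> +(797/373)
  reduce: (51/373)
  reciprocity: (51/373) -> +(373/51)
  reduce: (16/51)
  pull out 2: (2/51) = -1  (since 51 mod 8 = 3)
  pull out 2: (2/51) = -1  (since 51 mod 8 = 3)
  pull out 2: (2/51) = -1  (since 51 mod 8 = 3)
  pull out 2: (2/51) = -1  (since 51 mod 8 = 3)
  (1/51) = 1
Product of signs = 1
(373/797) = 1

1


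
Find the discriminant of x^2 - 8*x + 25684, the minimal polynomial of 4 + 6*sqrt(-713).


The element 4 + 6*sqrt(-713) has minimal polynomial:
x^2 - 8*x + 25684
Discriminant = (-8)^2 - 4*(25684)
= 64 - 102736
= -102672

-102672


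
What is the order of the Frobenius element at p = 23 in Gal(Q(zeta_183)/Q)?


The Frobenius at p in Gal(Q(zeta_n)/Q) = (Z/nZ)* is the class of p, so its order is ord_183(23), the smallest k >= 1 with 23^k = 1 mod 183.
n = 183 = 3 * 61, phi(183) = 120; the order divides phi(n).
Divisors of 120: 1, 2, 3, 4, 5, 6, 8, 10, 12, 15, 20, 24, 30, 40, 60, 120
Repeated squaring mod 183: 23^1 = 23, 23^2 = 163, 23^4 = 34, 23^8 = 58, 23^16 = 70, 23^32 = 142, 23^64 = 34
Test divisors in increasing order:
  k=1: 23^1 = 23 mod 183
  k=2: 23^2 = 163 mod 183
  k=3: 23^3 = 163 * 23 = 89 mod 183
  k=4: 23^4 = 34 mod 183
  k=5: 23^5 = 34 * 23 = 50 mod 183
  k=6: 23^6 = 34 * 163 = 52 mod 183
  k=8: 23^8 = 58 mod 183
  k=10: 23^10 = 58 * 163 = 121 mod 183
  k=12: 23^12 = 58 * 34 = 142 mod 183
  k=15: 23^15 = 58 * 34 * 163 * 23 = 11 mod 183
  k=20: 23^20 = 70 * 34 = 1 mod 183  <- first divisor giving 1
Order = 20

20


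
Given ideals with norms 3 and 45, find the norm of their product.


N(IJ) = N(I) * N(J)
= 3 * 45
= 135

135


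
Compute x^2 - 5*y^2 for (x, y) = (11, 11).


x^2 - d*y^2
= 11^2 - 5*11^2
= 121 - 605
= -484

-484


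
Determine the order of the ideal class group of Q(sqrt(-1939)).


K = Q(sqrt(-1939)). d mod 4 = 1, so D = disc(K) = d = -1939
h(K) equals the number of primitive reduced positive-definite forms (a, b, c) = a*x^2 + b*x*y + c*y^2 with b^2 - 4ac = D,
where reduced means |b| <= a <= c, with b >= 0 whenever |b| = a or a = c, and primitive means gcd(a, b, c) = 1.
Reduced forces 3a^2 <= |D| = 1939, so 1 <= a <= 25; b must have the parity of D, and c = (b^2 - D)/(4a) must be an integer >= a.
Enumerate a = 1..25, b in [-a, a]:
  a=1: (1, 1, 485)  [1]
  a=2..4: none
  a=5: (5, -1, 97), (5, 1, 97)  [2]
  a=6: none
  a=7: (7, 7, 71)  [1]
  a=8..16: none
  a=17: (17, -13, 31), (17, 13, 31)  [2]
  a=18..22: none
  a=23: (23, -19, 25), (23, 19, 25)  [2]
  a=24..25: none
Total reduced forms: 1 + 2 + 1 + 2 + 2 = 8
h = 8

8


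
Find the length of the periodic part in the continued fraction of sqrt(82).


Run the CF algorithm for sqrt(82).
a_0 = floor(sqrt(82)) = 9; set m_0=0, q_0=1.
Recurrence: m' = q*a - m,  q' = (d - m'^2)/q,  a' = floor((a_0 + m')/q').
  step 1: m=9, q=1, a=18
a_1 = 2*a_0 = 18, so the period closes here.
sqrt(82) = [9; 18]
Period length = 1

1


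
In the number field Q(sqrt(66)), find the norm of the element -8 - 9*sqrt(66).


N(a + b*sqrt(d)) = a^2 - d*b^2
= (-8)^2 - (66)*(-9)^2
= 64 - 5346
= -5282

-5282


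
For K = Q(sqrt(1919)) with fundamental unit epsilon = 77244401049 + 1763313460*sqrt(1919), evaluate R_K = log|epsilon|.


epsilon = 77244401049 + 1763313460*sqrt(1919)
= 1.5449e+11
R = ln(1.5449e+11)
= 25.7634

25.7634


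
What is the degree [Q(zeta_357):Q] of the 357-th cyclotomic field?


The degree equals Euler's totient phi(357).
357 = 3 * 7 * 17
phi(357) = 192

192


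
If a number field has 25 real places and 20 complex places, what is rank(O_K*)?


By Dirichlet's unit theorem:
rank = r1 + r2 - 1
= 25 + 20 - 1
= 44

44


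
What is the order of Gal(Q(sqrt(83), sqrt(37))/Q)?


The 2 square roots of distinct primes are multiplicatively independent over Q,
so [K:Q] = 2^2 and Gal(K/Q) is isomorphic to (Z/2Z)^2.
|Gal| = 2^2 = 4

4


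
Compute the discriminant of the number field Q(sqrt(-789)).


For K = Q(sqrt(d)) with d squarefree: disc(K) = d if d = 1 mod 4, and disc(K) = 4d if d = 2 or 3 mod 4.
Here d = -789, and d mod 4 = 3.
d = 3 mod 4, not 1 (O_K = Z[sqrt(d)]), so disc(K) = 4d = 4 * (-789) = -3156

-3156


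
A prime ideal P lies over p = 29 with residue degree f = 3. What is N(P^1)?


N(P^a) = p^(a*f)
= 29^(1*3)
= 29^3
= 24389

24389


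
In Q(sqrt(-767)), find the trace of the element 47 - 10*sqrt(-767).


Tr(a + b*sqrt(d)) = (a + b*sqrt(d)) + (a - b*sqrt(d)) = 2a
= 2 * (47)
= 94

94


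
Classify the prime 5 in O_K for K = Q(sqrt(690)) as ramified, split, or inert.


K = Q(sqrt(690)). Since d mod 4 = 2, disc(K) = 2760.
Check p | disc: 2760 mod 5 = 0.
p divides disc, so p ramifies: (p) = P^2 with e=2, f=1, g=1.
Therefore p is ramified.

ramified


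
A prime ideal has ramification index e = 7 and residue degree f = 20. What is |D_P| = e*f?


|D_P| = e * f
= 7 * 20
= 140

140


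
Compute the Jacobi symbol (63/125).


Compute (63/125) via quadratic reciprocity:
  reciprocity: (63/125) -> +(125/63)
  reduce: (62/63)
  pull out 2: (2/63) = +1  (since 63 mod 8 = 7)
  reciprocity: (31/63) -> -(63/31)
  reduce: (1/31)
  (1/31) = 1
Product of signs = -1

-1


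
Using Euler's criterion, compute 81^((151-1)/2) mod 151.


p = 151 is prime and the exponent is (p-1)/2 = 75, so by Euler's criterion 81^75 = (81/151) = +1 or -1 mod 151.
Compute by square-and-multiply:
  75 = 64 + 8 + 2 + 1 (binary 1001011)
  Repeated squaring mod 151: 81^1 = 81, 81^2 = 68, 81^4 = 94, 81^8 = 78, 81^16 = 44, 81^32 = 124, 81^64 = 125
  81^75 = 81^64 * 81^8 * 81^2 * 81^1 = 125 * 78 * 68 * 81 mod 151
    125 * 78 = 9750 = 86 mod 151
    86 * 68 = 5848 = 110 mod 151
    110 * 81 = 8910 = 1 mod 151
  81^75 = 1 mod 151
Result 1: 81 is a quadratic residue mod 151.
81^75 mod 151 = 1

1


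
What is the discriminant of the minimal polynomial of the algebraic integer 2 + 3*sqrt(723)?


The element 2 + 3*sqrt(723) has minimal polynomial:
x^2 - 4*x - 6503
Discriminant = (-4)^2 - 4*(-6503)
= 16 + 26012
= 26028

26028


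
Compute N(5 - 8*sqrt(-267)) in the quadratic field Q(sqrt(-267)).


N(a + b*sqrt(d)) = a^2 - d*b^2
= (5)^2 - (-267)*(-8)^2
= 25 + 17088
= 17113

17113


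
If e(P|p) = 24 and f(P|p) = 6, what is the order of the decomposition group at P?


|D_P| = e * f
= 24 * 6
= 144

144


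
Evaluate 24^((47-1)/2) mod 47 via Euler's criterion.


p = 47 is prime and the exponent is (p-1)/2 = 23, so by Euler's criterion 24^23 = (24/47) = +1 or -1 mod 47.
Compute by square-and-multiply:
  23 = 16 + 4 + 2 + 1 (binary 10111)
  Repeated squaring mod 47: 24^1 = 24, 24^2 = 12, 24^4 = 3, 24^8 = 9, 24^16 = 34
  24^23 = 24^16 * 24^4 * 24^2 * 24^1 = 34 * 3 * 12 * 24 mod 47
    34 * 3 = 102 = 8 mod 47
    8 * 12 = 96 = 2 mod 47
    2 * 24 = 48 = 1 mod 47
  24^23 = 1 mod 47
Result 1: 24 is a quadratic residue mod 47.
24^23 mod 47 = 1

1


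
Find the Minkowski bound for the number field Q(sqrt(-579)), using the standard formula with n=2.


d = -579, d mod 4 = 1, so disc(K) = d = -579; |disc(K)| = 579
Imaginary quadratic field, so n = 2, s = r2 = 1, r1 = 0
M = (n!/n^n) * (4/pi)^s * sqrt(|disc(K)|) = (2!/2^2) * (4/pi)^1 * sqrt(579)
= 0.5 * 1.273240 * 24.062419
= 15.3186

15.3186


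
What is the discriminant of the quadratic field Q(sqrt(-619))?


For K = Q(sqrt(d)) with d squarefree: disc(K) = d if d = 1 mod 4, and disc(K) = 4d if d = 2 or 3 mod 4.
Here d = -619, and d mod 4 = 1.
d = 1 mod 4 (O_K = Z[(1+sqrt(d))/2]), so disc(K) = d = -619

-619


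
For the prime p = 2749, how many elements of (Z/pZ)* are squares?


For prime p, the number of non-zero quadratic residues is (p-1)/2.
= (2749-1)/2
= 1374

1374


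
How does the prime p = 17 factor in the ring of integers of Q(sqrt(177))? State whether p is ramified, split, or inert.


K = Q(sqrt(177)). Since d mod 4 = 1, disc(K) = 177.
Check p | disc: 177 mod 17 = 7.
p does not divide disc. Compute Legendre symbol (d/p):
7^((17-1)/2) mod 17 = -1
(d/p) = -1, so p is inert: (p) stays prime with e=1, f=2, g=1.
Therefore p is inert.

inert


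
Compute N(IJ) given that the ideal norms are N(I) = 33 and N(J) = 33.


N(IJ) = N(I) * N(J)
= 33 * 33
= 1089

1089


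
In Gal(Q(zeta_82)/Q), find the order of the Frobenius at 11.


The Frobenius at p in Gal(Q(zeta_n)/Q) = (Z/nZ)* is the class of p, so its order is ord_82(11), the smallest k >= 1 with 11^k = 1 mod 82.
n = 82 = 2 * 41, phi(82) = 40; the order divides phi(n).
Divisors of 40: 1, 2, 4, 5, 8, 10, 20, 40
Repeated squaring mod 82: 11^1 = 11, 11^2 = 39, 11^4 = 45, 11^8 = 57, 11^16 = 51, 11^32 = 59
Test divisors in increasing order:
  k=1: 11^1 = 11 mod 82
  k=2: 11^2 = 39 mod 82
  k=4: 11^4 = 45 mod 82
  k=5: 11^5 = 45 * 11 = 3 mod 82
  k=8: 11^8 = 57 mod 82
  k=10: 11^10 = 57 * 39 = 9 mod 82
  k=20: 11^20 = 51 * 45 = 81 mod 82
  k=40: 11^40 = 59 * 57 = 1 mod 82  <- first divisor giving 1
Order = 40

40


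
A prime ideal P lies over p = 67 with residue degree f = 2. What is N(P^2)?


N(P^a) = p^(a*f)
= 67^(2*2)
= 67^4
= 20151121

20151121


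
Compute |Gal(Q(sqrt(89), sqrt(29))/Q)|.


The 2 square roots of distinct primes are multiplicatively independent over Q,
so [K:Q] = 2^2 and Gal(K/Q) is isomorphic to (Z/2Z)^2.
|Gal| = 2^2 = 4

4


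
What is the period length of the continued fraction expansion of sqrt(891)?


Run the CF algorithm for sqrt(891).
a_0 = floor(sqrt(891)) = 29; set m_0=0, q_0=1.
Recurrence: m' = q*a - m,  q' = (d - m'^2)/q,  a' = floor((a_0 + m')/q').
  step 1: m=29, q=50, a=1
  step 2: m=21, q=9, a=5
  step 3: m=24, q=35, a=1
  step 4: m=11, q=22, a=1
  step 5: m=11, q=35, a=1
  step 6: m=24, q=9, a=5
  step 7: m=21, q=50, a=1
  step 8: m=29, q=1, a=58
a_8 = 2*a_0 = 58, so the period closes here.
sqrt(891) = [29; 1, 5, 1, 1, 1, 5, 1, 58]
Period length = 8

8


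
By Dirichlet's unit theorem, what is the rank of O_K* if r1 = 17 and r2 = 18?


By Dirichlet's unit theorem:
rank = r1 + r2 - 1
= 17 + 18 - 1
= 34

34


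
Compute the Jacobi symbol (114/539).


Compute (114/539) via quadratic reciprocity:
  pull out 2: (2/539) = -1  (since 539 mod 8 = 3)
  reciprocity: (57/539) -> +(539/57)
  reduce: (26/57)
  pull out 2: (2/57) = +1  (since 57 mod 8 = 1)
  reciprocity: (13/57) -> +(57/13)
  reduce: (5/13)
  reciprocity: (5/13) -> +(13/5)
  reduce: (3/5)
  reciprocity: (3/5) -> +(5/3)
  reduce: (2/3)
  pull out 2: (2/3) = -1  (since 3 mod 8 = 3)
  (1/3) = 1
Product of signs = 1

1


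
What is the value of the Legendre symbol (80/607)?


p = 607 is prime, so compute (80/607) with the reciprocity algorithm (Jacobi-symbol steps: pull out 2s via (2/n), flip via reciprocity, reduce):
  pull out 2: (2/607) = +1  (since 607 mod 8 = 7)
  pull out 2: (2/607) = +1  (since 607 mod 8 = 7)
  pull out 2: (2/607) = +1  (since 607 mod 8 = 7)
  pull out 2: (2/607) = +1  (since 607 mod 8 = 7)
  reciprocity: (5/607) -> +(607/5)
  reduce: (2/5)
  pull out 2: (2/5) = -1  (since 5 mod 8 = 5)
  (1/5) = 1
Product of signs = -1
(80/607) = -1

-1


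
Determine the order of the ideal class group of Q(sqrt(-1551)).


K = Q(sqrt(-1551)). d mod 4 = 1, so D = disc(K) = d = -1551
h(K) equals the number of primitive reduced positive-definite forms (a, b, c) = a*x^2 + b*x*y + c*y^2 with b^2 - 4ac = D,
where reduced means |b| <= a <= c, with b >= 0 whenever |b| = a or a = c, and primitive means gcd(a, b, c) = 1.
Reduced forces 3a^2 <= |D| = 1551, so 1 <= a <= 22; b must have the parity of D, and c = (b^2 - D)/(4a) must be an integer >= a.
Enumerate a = 1..22, b in [-a, a]:
  a=1: (1, 1, 388)  [1]
  a=2: (2, -1, 194), (2, 1, 194)  [2]
  a=3: (3, 3, 130)  [1]
  a=4: (4, -1, 97), (4, 1, 97)  [2]
  a=5: (5, -3, 78), (5, 3, 78)  [2]
  a=6: (6, -3, 65), (6, 3, 65)  [2]
  a=7: none
  a=8: (8, -7, 50), (8, 7, 50)  [2]
  a=9: none
  a=10: (10, -7, 40), (10, -3, 39), (10, 3, 39), (10, 7, 40)  [4]
  a=11: (11, 11, 38)  [1]
  a=12: (12, -9, 34), (12, 9, 34)  [2]
  a=13: (13, -3, 30), (13, 3, 30)  [2]
  a=14: none
  a=15: (15, -3, 26), (15, 3, 26)  [2]
  a=16: (16, -7, 25), (16, 7, 25)  [2]
  a=17: (17, -9, 24), (17, 9, 24)  [2]
  a=18: none
  a=19: (19, -11, 22), (19, 11, 22)  [2]
  a=20: (20, -17, 23), (20, 7, 20), (20, 17, 23)  [3]
  a=21..22: none
Total reduced forms: 1 + 2 + 1 + 2 + 2 + 2 + 2 + 4 + 1 + 2 + 2 + 2 + 2 + 2 + 2 + 3 = 32
h = 32

32


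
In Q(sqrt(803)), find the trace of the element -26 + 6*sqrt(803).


Tr(a + b*sqrt(d)) = (a + b*sqrt(d)) + (a - b*sqrt(d)) = 2a
= 2 * (-26)
= -52

-52


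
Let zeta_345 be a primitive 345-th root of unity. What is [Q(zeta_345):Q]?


The degree equals Euler's totient phi(345).
345 = 3 * 5 * 23
phi(345) = 176

176


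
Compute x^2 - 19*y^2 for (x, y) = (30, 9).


x^2 - d*y^2
= 30^2 - 19*9^2
= 900 - 1539
= -639

-639


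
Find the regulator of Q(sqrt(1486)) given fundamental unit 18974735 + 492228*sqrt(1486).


epsilon = 18974735 + 492228*sqrt(1486)
= 3.7949e+07
R = ln(3.7949e+07)
= 17.4518

17.4518


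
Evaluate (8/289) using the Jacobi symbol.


Compute (8/289) via quadratic reciprocity:
  pull out 2: (2/289) = +1  (since 289 mod 8 = 1)
  pull out 2: (2/289) = +1  (since 289 mod 8 = 1)
  pull out 2: (2/289) = +1  (since 289 mod 8 = 1)
  (1/289) = 1
Product of signs = 1

1


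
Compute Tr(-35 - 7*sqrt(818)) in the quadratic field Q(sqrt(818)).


Tr(a + b*sqrt(d)) = (a + b*sqrt(d)) + (a - b*sqrt(d)) = 2a
= 2 * (-35)
= -70

-70


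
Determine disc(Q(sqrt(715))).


For K = Q(sqrt(d)) with d squarefree: disc(K) = d if d = 1 mod 4, and disc(K) = 4d if d = 2 or 3 mod 4.
Here d = 715, and d mod 4 = 3.
d = 3 mod 4, not 1 (O_K = Z[sqrt(d)]), so disc(K) = 4d = 4 * (715) = 2860

2860


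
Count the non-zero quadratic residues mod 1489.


For prime p, the number of non-zero quadratic residues is (p-1)/2.
= (1489-1)/2
= 744

744


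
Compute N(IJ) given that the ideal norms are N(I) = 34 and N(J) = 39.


N(IJ) = N(I) * N(J)
= 34 * 39
= 1326

1326


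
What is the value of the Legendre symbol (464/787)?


p = 787 is prime, so compute (464/787) with the reciprocity algorithm (Jacobi-symbol steps: pull out 2s via (2/n), flip via reciprocity, reduce):
  pull out 2: (2/787) = -1  (since 787 mod 8 = 3)
  pull out 2: (2/787) = -1  (since 787 mod 8 = 3)
  pull out 2: (2/787) = -1  (since 787 mod 8 = 3)
  pull out 2: (2/787) = -1  (since 787 mod 8 = 3)
  reciprocity: (29/787) -> +(787/29)
  reduce: (4/29)
  pull out 2: (2/29) = -1  (since 29 mod 8 = 5)
  pull out 2: (2/29) = -1  (since 29 mod 8 = 5)
  (1/29) = 1
Product of signs = 1
(464/787) = 1

1


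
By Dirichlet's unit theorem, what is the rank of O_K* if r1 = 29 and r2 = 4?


By Dirichlet's unit theorem:
rank = r1 + r2 - 1
= 29 + 4 - 1
= 32

32


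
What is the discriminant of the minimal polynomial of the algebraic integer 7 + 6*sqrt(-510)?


The element 7 + 6*sqrt(-510) has minimal polynomial:
x^2 - 14*x + 18409
Discriminant = (-14)^2 - 4*(18409)
= 196 - 73636
= -73440

-73440


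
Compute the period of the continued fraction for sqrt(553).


Run the CF algorithm for sqrt(553).
a_0 = floor(sqrt(553)) = 23; set m_0=0, q_0=1.
Recurrence: m' = q*a - m,  q' = (d - m'^2)/q,  a' = floor((a_0 + m')/q').
  step 1: m=23, q=24, a=1
  step 2: m=1, q=23, a=1
  step 3: m=22, q=3, a=15
  step 4: m=23, q=8, a=5
  step 5: m=17, q=33, a=1
  step 6: m=16, q=9, a=4
  step 7: m=20, q=17, a=2
  step 8: m=14, q=21, a=1
  step 9: m=7, q=24, a=1
  step 10: m=17, q=11, a=3
  step 11: m=16, q=27, a=1
  step 12: m=11, q=16, a=2
  step 13: m=21, q=7, a=6
  step 14: m=21, q=16, a=2
  step 15: m=11, q=27, a=1
  step 16: m=16, q=11, a=3
  step 17: m=17, q=24, a=1
  step 18: m=7, q=21, a=1
  step 19: m=14, q=17, a=2
  step 20: m=20, q=9, a=4
  step 21: m=16, q=33, a=1
  step 22: m=17, q=8, a=5
  step 23: m=23, q=3, a=15
  step 24: m=22, q=23, a=1
  step 25: m=1, q=24, a=1
  step 26: m=23, q=1, a=46
a_26 = 2*a_0 = 46, so the period closes here.
sqrt(553) = [23; 1, 1, 15, 5, 1, 4, 2, 1, 1, 3, 1, 2, 6, 2, 1, 3, 1, 1, 2, 4, 1, 5, 15, 1, 1, 46]
Period length = 26

26


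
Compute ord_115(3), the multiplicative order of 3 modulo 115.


We want ord_115(3), the smallest k >= 1 with 3^k = 1 mod 115.
n = 115 = 5 * 23, phi(115) = 88; the order divides phi(n).
Divisors of 88: 1, 2, 4, 8, 11, 22, 44, 88
Repeated squaring mod 115: 3^1 = 3, 3^2 = 9, 3^4 = 81, 3^8 = 6, 3^16 = 36, 3^32 = 31, 3^64 = 41
Test divisors in increasing order:
  k=1: 3^1 = 3 mod 115
  k=2: 3^2 = 9 mod 115
  k=4: 3^4 = 81 mod 115
  k=8: 3^8 = 6 mod 115
  k=11: 3^11 = 6 * 9 * 3 = 47 mod 115
  k=22: 3^22 = 36 * 81 * 9 = 24 mod 115
  k=44: 3^44 = 31 * 6 * 81 = 1 mod 115  <- first divisor giving 1
Order = 44

44


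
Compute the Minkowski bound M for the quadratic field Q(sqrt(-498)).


d = -498, d mod 4 = 2, so disc(K) = 4d = -1992; |disc(K)| = 1992
Imaginary quadratic field, so n = 2, s = r2 = 1, r1 = 0
M = (n!/n^n) * (4/pi)^s * sqrt(|disc(K)|) = (2!/2^2) * (4/pi)^1 * sqrt(1992)
= 0.5 * 1.273240 * 44.631827
= 28.4135

28.4135


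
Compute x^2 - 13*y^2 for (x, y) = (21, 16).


x^2 - d*y^2
= 21^2 - 13*16^2
= 441 - 3328
= -2887

-2887


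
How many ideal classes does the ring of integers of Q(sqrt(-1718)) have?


K = Q(sqrt(-1718)). d mod 4 = 2, so D = disc(K) = 4d = -6872
h(K) equals the number of primitive reduced positive-definite forms (a, b, c) = a*x^2 + b*x*y + c*y^2 with b^2 - 4ac = D,
where reduced means |b| <= a <= c, with b >= 0 whenever |b| = a or a = c, and primitive means gcd(a, b, c) = 1.
Reduced forces 3a^2 <= |D| = 6872, so 1 <= a <= 47; b must have the parity of D, and c = (b^2 - D)/(4a) must be an integer >= a.
Enumerate a = 1..47, b in [-a, a]:
  a=1: (1, 0, 1718)  [1]
  a=2: (2, 0, 859)  [1]
  a=3: (3, -2, 573), (3, 2, 573)  [2]
  a=4..5: none
  a=6: (6, -4, 287), (6, 4, 287)  [2]
  a=7: (7, -4, 246), (7, 4, 246)  [2]
  a=8: none
  a=9: (9, -2, 191), (9, 2, 191)  [2]
  a=10: none
  a=11: (11, -6, 157), (11, 6, 157)  [2]
  a=12..13: none
  a=14: (14, -4, 123), (14, 4, 123)  [2]
  a=15..16: none
  a=17: (17, -8, 102), (17, 8, 102)  [2]
  a=18: (18, -16, 99), (18, 16, 99)  [2]
  a=19: (19, -14, 93), (19, 14, 93)  [2]
  a=20: none
  a=21: (21, -10, 83), (21, -4, 82), (21, 4, 82), (21, 10, 83)  [4]
  a=22: (22, -16, 81), (22, 16, 81)  [2]
  a=23..26: none
  a=27: (27, -16, 66), (27, 16, 66)  [2]
  a=28: none
  a=29: (29, -28, 66), (29, 28, 66)  [2]
  a=30: none
  a=31: (31, -14, 57), (31, 14, 57)  [2]
  a=32: none
  a=33: (33, -28, 58), (33, -16, 54), (33, 16, 54), (33, 28, 58)  [4]
  a=34: (34, -8, 51), (34, 8, 51)  [2]
  a=35..36: none
  a=37: (37, -26, 51), (37, 26, 51)  [2]
  a=38: (38, -24, 49), (38, 24, 49)  [2]
  a=39..40: none
  a=41: (41, -4, 42), (41, 4, 42)  [2]
  a=42: (42, -32, 47), (42, 32, 47)  [2]
  a=43..47: none
Total reduced forms: 1 + 1 + 2 + 2 + 2 + 2 + 2 + 2 + 2 + 2 + 2 + 4 + 2 + 2 + 2 + 2 + 4 + 2 + 2 + 2 + 2 + 2 = 46
h = 46

46


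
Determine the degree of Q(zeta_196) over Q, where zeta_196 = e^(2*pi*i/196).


The degree equals Euler's totient phi(196).
196 = 2^2 * 7^2
phi(196) = 84

84


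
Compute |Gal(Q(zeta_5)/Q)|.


|Gal(Q(zeta_5)/Q)| = phi(5)
= 4

4


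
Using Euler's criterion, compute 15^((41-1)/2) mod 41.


p = 41 is prime and the exponent is (p-1)/2 = 20, so by Euler's criterion 15^20 = (15/41) = +1 or -1 mod 41.
Compute by square-and-multiply:
  20 = 16 + 4 (binary 10100)
  Repeated squaring mod 41: 15^1 = 15, 15^2 = 20, 15^4 = 31, 15^8 = 18, 15^16 = 37
  15^20 = 15^16 * 15^4 = 37 * 31 mod 41
    37 * 31 = 1147 = 40 mod 41
  15^20 = 40 mod 41
Result 40 = p - 1 = -1 mod 41: 15 is a quadratic non-residue mod 41. As a residue in [0, p-1] the value is 40.
15^20 mod 41 = 40

40


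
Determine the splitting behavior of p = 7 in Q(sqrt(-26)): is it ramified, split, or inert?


K = Q(sqrt(-26)). Since d mod 4 = 2, disc(K) = -104.
Check p | disc: -104 mod 7 = 1.
p does not divide disc. Compute Legendre symbol (d/p):
2^((7-1)/2) mod 7 = 1
(d/p) = 1, so p splits: (p) = P*P' with e=1, f=1, g=2.
Therefore p is split.

split


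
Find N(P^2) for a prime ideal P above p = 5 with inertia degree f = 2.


N(P^a) = p^(a*f)
= 5^(2*2)
= 5^4
= 625

625


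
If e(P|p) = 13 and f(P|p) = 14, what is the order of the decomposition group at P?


|D_P| = e * f
= 13 * 14
= 182

182


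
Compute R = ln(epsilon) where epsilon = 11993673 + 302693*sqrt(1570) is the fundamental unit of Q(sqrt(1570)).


epsilon = 11993673 + 302693*sqrt(1570)
= 2.3987e+07
R = ln(2.3987e+07)
= 16.9930

16.9930


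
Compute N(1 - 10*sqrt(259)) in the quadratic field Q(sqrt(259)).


N(a + b*sqrt(d)) = a^2 - d*b^2
= (1)^2 - (259)*(-10)^2
= 1 - 25900
= -25899

-25899


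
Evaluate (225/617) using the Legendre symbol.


p = 617 is prime, so compute (225/617) with the reciprocity algorithm (Jacobi-symbol steps: pull out 2s via (2/n), flip via reciprocity, reduce):
  reciprocity: (225/617) -> +(617/225)
  reduce: (167/225)
  reciprocity: (167/225) -> +(225/167)
  reduce: (58/167)
  pull out 2: (2/167) = +1  (since 167 mod 8 = 7)
  reciprocity: (29/167) -> +(167/29)
  reduce: (22/29)
  pull out 2: (2/29) = -1  (since 29 mod 8 = 5)
  reciprocity: (11/29) -> +(29/11)
  reduce: (7/11)
  reciprocity: (7/11) -> -(11/7)
  reduce: (4/7)
  pull out 2: (2/7) = +1  (since 7 mod 8 = 7)
  pull out 2: (2/7) = +1  (since 7 mod 8 = 7)
  (1/7) = 1
Product of signs = 1
(225/617) = 1

1


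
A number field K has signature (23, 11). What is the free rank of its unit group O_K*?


By Dirichlet's unit theorem:
rank = r1 + r2 - 1
= 23 + 11 - 1
= 33

33


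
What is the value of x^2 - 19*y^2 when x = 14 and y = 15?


x^2 - d*y^2
= 14^2 - 19*15^2
= 196 - 4275
= -4079

-4079


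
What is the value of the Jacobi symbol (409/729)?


Compute (409/729) via quadratic reciprocity:
  reciprocity: (409/729) -> +(729/409)
  reduce: (320/409)
  pull out 2: (2/409) = +1  (since 409 mod 8 = 1)
  pull out 2: (2/409) = +1  (since 409 mod 8 = 1)
  pull out 2: (2/409) = +1  (since 409 mod 8 = 1)
  pull out 2: (2/409) = +1  (since 409 mod 8 = 1)
  pull out 2: (2/409) = +1  (since 409 mod 8 = 1)
  pull out 2: (2/409) = +1  (since 409 mod 8 = 1)
  reciprocity: (5/409) -> +(409/5)
  reduce: (4/5)
  pull out 2: (2/5) = -1  (since 5 mod 8 = 5)
  pull out 2: (2/5) = -1  (since 5 mod 8 = 5)
  (1/5) = 1
Product of signs = 1

1


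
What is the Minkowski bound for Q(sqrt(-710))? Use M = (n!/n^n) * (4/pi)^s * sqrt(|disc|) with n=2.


d = -710, d mod 4 = 2, so disc(K) = 4d = -2840; |disc(K)| = 2840
Imaginary quadratic field, so n = 2, s = r2 = 1, r1 = 0
M = (n!/n^n) * (4/pi)^s * sqrt(|disc(K)|) = (2!/2^2) * (4/pi)^1 * sqrt(2840)
= 0.5 * 1.273240 * 53.291650
= 33.9265

33.9265


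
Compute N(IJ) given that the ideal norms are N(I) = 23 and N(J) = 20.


N(IJ) = N(I) * N(J)
= 23 * 20
= 460

460


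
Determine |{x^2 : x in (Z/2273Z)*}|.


For prime p, the number of non-zero quadratic residues is (p-1)/2.
= (2273-1)/2
= 1136

1136


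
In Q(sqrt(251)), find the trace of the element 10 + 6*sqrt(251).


Tr(a + b*sqrt(d)) = (a + b*sqrt(d)) + (a - b*sqrt(d)) = 2a
= 2 * (10)
= 20

20


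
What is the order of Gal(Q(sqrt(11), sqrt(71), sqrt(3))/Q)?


The 3 square roots of distinct primes are multiplicatively independent over Q,
so [K:Q] = 2^3 and Gal(K/Q) is isomorphic to (Z/2Z)^3.
|Gal| = 2^3 = 8

8


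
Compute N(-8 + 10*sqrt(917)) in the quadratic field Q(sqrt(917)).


N(a + b*sqrt(d)) = a^2 - d*b^2
= (-8)^2 - (917)*(10)^2
= 64 - 91700
= -91636

-91636


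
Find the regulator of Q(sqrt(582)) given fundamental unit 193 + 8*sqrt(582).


epsilon = 193 + 8*sqrt(582)
= 385.9974
R = ln(385.9974)
= 5.9558

5.9558


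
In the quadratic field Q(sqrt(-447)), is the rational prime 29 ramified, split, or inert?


K = Q(sqrt(-447)). Since d mod 4 = 1, disc(K) = -447.
Check p | disc: -447 mod 29 = 17.
p does not divide disc. Compute Legendre symbol (d/p):
17^((29-1)/2) mod 29 = -1
(d/p) = -1, so p is inert: (p) stays prime with e=1, f=2, g=1.
Therefore p is inert.

inert


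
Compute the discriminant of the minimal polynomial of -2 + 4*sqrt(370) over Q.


The element -2 + 4*sqrt(370) has minimal polynomial:
x^2 + 4*x - 5916
Discriminant = (4)^2 - 4*(-5916)
= 16 + 23664
= 23680

23680


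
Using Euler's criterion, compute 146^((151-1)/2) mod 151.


p = 151 is prime and the exponent is (p-1)/2 = 75, so by Euler's criterion 146^75 = (146/151) = +1 or -1 mod 151.
Compute by square-and-multiply:
  75 = 64 + 8 + 2 + 1 (binary 1001011)
  Repeated squaring mod 151: 146^1 = 146, 146^2 = 25, 146^4 = 21, 146^8 = 139, 146^16 = 144, 146^32 = 49, 146^64 = 136
  146^75 = 146^64 * 146^8 * 146^2 * 146^1 = 136 * 139 * 25 * 146 mod 151
    136 * 139 = 18904 = 29 mod 151
    29 * 25 = 725 = 121 mod 151
    121 * 146 = 17666 = 150 mod 151
  146^75 = 150 mod 151
Result 150 = p - 1 = -1 mod 151: 146 is a quadratic non-residue mod 151. As a residue in [0, p-1] the value is 150.
146^75 mod 151 = 150

150


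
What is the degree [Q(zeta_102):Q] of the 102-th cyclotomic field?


The degree equals Euler's totient phi(102).
102 = 2 * 3 * 17
phi(102) = 32

32


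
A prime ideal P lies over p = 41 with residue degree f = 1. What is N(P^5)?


N(P^a) = p^(a*f)
= 41^(5*1)
= 41^5
= 115856201

115856201


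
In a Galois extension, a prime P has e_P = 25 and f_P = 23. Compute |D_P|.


|D_P| = e * f
= 25 * 23
= 575

575


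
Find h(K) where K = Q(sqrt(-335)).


K = Q(sqrt(-335)). d mod 4 = 1, so D = disc(K) = d = -335
h(K) equals the number of primitive reduced positive-definite forms (a, b, c) = a*x^2 + b*x*y + c*y^2 with b^2 - 4ac = D,
where reduced means |b| <= a <= c, with b >= 0 whenever |b| = a or a = c, and primitive means gcd(a, b, c) = 1.
Reduced forces 3a^2 <= |D| = 335, so 1 <= a <= 10; b must have the parity of D, and c = (b^2 - D)/(4a) must be an integer >= a.
Enumerate a = 1..10, b in [-a, a]:
  a=1: (1, 1, 84)  [1]
  a=2: (2, -1, 42), (2, 1, 42)  [2]
  a=3: (3, -1, 28), (3, 1, 28)  [2]
  a=4: (4, -1, 21), (4, 1, 21)  [2]
  a=5: (5, 5, 18)  [1]
  a=6: (6, -5, 15), (6, -1, 14), (6, 1, 14), (6, 5, 15)  [4]
  a=7: (7, -1, 12), (7, 1, 12)  [2]
  a=8: (8, -7, 12), (8, 7, 12)  [2]
  a=9: (9, -5, 10), (9, 5, 10)  [2]
  a=10: none
Total reduced forms: 1 + 2 + 2 + 2 + 1 + 4 + 2 + 2 + 2 = 18
h = 18

18
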